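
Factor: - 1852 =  - 2^2* 463^1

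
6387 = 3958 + 2429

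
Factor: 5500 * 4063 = 2^2*5^3*11^1*17^1*239^1 = 22346500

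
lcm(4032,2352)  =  28224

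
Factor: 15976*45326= 2^4*131^1*173^1*1997^1= 724128176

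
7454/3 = 2484 + 2/3=2484.67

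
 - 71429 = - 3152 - 68277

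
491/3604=491/3604=0.14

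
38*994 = 37772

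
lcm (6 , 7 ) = 42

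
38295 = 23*1665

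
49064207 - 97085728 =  - 48021521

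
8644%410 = 34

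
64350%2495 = 1975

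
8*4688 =37504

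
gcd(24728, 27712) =8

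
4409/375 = 4409/375 = 11.76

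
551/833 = 551/833 =0.66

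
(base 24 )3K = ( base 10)92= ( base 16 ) 5c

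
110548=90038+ 20510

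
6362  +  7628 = 13990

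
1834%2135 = 1834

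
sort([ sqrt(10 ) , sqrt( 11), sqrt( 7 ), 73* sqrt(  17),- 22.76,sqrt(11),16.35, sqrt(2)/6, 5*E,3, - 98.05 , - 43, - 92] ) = [  -  98.05, - 92, - 43, - 22.76,sqrt(2 ) /6,sqrt(7) , 3 , sqrt( 10 ) , sqrt(11 ),  sqrt( 11),5*E,16.35 , 73*sqrt( 17 ) ] 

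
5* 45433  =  227165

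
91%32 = 27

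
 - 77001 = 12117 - 89118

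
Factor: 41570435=5^1*503^1*16529^1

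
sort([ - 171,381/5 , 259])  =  [ - 171,381/5, 259] 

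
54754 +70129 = 124883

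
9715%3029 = 628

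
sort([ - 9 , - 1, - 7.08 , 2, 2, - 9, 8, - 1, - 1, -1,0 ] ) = [-9 , - 9, - 7.08, - 1, - 1, - 1, - 1,0,2, 2,8] 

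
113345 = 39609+73736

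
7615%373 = 155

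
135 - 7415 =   -  7280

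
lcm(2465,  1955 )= 56695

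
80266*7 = 561862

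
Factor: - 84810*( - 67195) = 2^1*3^1*5^2*11^1*89^1*151^1*257^1 = 5698807950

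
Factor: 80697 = 3^1*37^1*727^1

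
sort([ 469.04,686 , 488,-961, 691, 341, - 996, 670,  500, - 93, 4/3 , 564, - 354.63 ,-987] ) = [ - 996,- 987, - 961, - 354.63, -93, 4/3,341, 469.04,488,500  ,  564 , 670,686,691] 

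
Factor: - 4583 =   -  4583^1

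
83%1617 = 83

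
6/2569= 6/2569  =  0.00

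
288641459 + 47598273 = 336239732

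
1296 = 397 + 899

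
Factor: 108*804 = 2^4  *3^4*67^1 = 86832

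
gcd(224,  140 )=28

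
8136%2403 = 927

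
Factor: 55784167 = 55784167^1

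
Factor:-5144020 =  - 2^2*5^1*7^2*29^1*181^1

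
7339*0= 0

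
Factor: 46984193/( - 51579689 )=  -  7^( - 1 )*23^2 * 88817^1*7368527^( - 1)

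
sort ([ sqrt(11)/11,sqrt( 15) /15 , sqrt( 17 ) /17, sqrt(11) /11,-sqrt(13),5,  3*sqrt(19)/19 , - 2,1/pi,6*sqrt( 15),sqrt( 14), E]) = [ - sqrt ( 13), - 2, sqrt(17)/17, sqrt(15) /15,sqrt( 11)/11,sqrt(11) /11, 1/pi,3 * sqrt(19) /19,  E,sqrt(14),5, 6*sqrt( 15)]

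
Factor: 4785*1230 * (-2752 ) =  - 16197033600 = - 2^7*3^2  *  5^2*11^1*29^1*41^1*43^1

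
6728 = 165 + 6563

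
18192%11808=6384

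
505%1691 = 505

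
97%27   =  16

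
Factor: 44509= 47^1*947^1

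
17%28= 17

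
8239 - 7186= 1053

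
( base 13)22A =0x176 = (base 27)dn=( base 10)374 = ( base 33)BB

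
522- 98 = 424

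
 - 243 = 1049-1292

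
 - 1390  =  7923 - 9313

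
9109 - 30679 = -21570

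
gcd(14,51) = 1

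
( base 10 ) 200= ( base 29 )6Q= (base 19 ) aa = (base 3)21102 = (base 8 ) 310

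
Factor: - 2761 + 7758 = 19^1*263^1 = 4997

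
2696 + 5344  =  8040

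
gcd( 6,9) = 3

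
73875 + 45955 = 119830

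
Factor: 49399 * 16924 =836028676=2^2 * 7^1*4231^1 * 7057^1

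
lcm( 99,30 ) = 990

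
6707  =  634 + 6073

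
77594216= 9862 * 7868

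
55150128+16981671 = 72131799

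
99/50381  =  99/50381 = 0.00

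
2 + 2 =4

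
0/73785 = 0  =  0.00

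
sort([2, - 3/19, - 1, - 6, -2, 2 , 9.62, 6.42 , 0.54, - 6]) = [ -6, - 6, - 2, - 1, - 3/19 , 0.54,  2, 2 , 6.42,9.62 ]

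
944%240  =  224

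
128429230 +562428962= 690858192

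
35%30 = 5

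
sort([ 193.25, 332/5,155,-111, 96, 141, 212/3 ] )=[ - 111, 332/5, 212/3, 96, 141, 155, 193.25]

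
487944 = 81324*6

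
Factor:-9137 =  - 9137^1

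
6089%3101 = 2988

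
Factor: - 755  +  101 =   -  2^1*3^1*109^1 = - 654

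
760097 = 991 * 767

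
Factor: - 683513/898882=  - 2^( - 1 )*449441^ ( - 1)*683513^1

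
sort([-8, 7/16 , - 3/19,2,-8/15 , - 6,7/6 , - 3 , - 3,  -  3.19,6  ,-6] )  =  [-8,-6,-6,-3.19 ,-3, - 3,-8/15 , - 3/19,7/16, 7/6,  2, 6 ] 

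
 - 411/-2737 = 411/2737= 0.15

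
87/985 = 87/985=0.09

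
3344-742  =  2602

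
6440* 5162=33243280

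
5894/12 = 491 + 1/6 = 491.17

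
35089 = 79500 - 44411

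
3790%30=10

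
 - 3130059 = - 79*39621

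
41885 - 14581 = 27304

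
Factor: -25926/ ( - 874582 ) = 3^1*17^(-1 ) *149^1*887^( - 1) = 447/15079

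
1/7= 1/7  =  0.14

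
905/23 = 39 + 8/23 = 39.35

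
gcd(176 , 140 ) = 4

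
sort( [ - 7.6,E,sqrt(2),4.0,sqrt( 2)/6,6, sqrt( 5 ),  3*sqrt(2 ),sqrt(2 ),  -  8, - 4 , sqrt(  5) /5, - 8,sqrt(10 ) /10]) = [-8,-8,-7.6 ,-4,sqrt( 2)/6, sqrt(10)/10, sqrt(5 )/5,sqrt(2),sqrt (2), sqrt(5) , E, 4.0,3*sqrt(2),6 ]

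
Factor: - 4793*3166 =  - 2^1* 1583^1*4793^1 = - 15174638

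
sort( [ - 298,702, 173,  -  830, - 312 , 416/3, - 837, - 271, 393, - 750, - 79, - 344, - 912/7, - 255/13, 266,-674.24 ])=[ - 837, - 830, - 750, - 674.24, - 344, - 312, - 298,  -  271, - 912/7,-79, - 255/13,  416/3,  173, 266, 393, 702 ] 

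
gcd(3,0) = 3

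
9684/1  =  9684 = 9684.00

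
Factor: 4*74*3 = 2^3*3^1*37^1 = 888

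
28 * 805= 22540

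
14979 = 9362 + 5617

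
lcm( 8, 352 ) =352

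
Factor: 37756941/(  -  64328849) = -3^1*13^( - 1)*41^2 *227^(-1)*7487^1*21799^( - 1 )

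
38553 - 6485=32068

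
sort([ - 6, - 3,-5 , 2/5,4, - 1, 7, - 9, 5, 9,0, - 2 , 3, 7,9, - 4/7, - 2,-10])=[ - 10, - 9, - 6, - 5,-3 ,-2, - 2, - 1, - 4/7, 0, 2/5,3, 4, 5, 7, 7, 9,9 ] 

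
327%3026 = 327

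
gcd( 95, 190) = 95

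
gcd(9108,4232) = 92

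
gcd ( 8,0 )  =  8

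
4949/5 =4949/5  =  989.80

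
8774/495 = 17 + 359/495= 17.73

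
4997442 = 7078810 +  - 2081368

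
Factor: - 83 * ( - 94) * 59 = 2^1*47^1*59^1 *83^1 = 460318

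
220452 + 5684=226136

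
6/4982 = 3/2491= 0.00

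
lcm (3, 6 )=6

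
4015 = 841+3174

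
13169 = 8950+4219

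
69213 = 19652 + 49561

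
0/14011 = 0 = 0.00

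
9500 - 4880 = 4620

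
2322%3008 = 2322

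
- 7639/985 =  - 8 + 241/985=- 7.76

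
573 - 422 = 151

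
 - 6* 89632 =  - 537792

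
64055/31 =2066 + 9/31 = 2066.29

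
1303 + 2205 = 3508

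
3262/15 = 3262/15 = 217.47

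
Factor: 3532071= 3^1 * 101^1 * 11657^1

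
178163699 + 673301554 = 851465253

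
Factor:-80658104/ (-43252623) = 2^3*3^( - 4 )*61^1 * 197^1*523^(  -  1 )*839^1*1021^ (  -  1)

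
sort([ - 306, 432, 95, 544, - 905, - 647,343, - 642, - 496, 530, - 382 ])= [ - 905, - 647,  -  642,-496,-382, - 306,95, 343 , 432, 530, 544 ]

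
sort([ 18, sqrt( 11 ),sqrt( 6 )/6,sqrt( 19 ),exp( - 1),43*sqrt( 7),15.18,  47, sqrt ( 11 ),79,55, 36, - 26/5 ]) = [-26/5, exp( - 1 ),sqrt( 6)/6, sqrt( 11 ),sqrt( 11 ),sqrt( 19),15.18,  18,36,  47, 55, 79,43*sqrt(7 )]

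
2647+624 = 3271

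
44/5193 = 44/5193= 0.01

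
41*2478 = 101598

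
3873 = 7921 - 4048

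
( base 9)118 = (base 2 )1100010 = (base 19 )53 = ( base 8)142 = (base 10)98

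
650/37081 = 650/37081 = 0.02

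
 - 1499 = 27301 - 28800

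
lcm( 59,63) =3717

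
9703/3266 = 2 + 3171/3266 =2.97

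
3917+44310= 48227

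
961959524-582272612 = 379686912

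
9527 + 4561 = 14088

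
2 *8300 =16600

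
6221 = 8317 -2096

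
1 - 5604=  -5603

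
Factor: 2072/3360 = 2^( - 2)*3^ (-1)*5^( - 1 )*37^1 = 37/60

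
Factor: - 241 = -241^1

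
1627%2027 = 1627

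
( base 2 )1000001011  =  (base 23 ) MH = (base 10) 523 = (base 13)313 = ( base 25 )kn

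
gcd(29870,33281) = 1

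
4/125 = 4/125 = 0.03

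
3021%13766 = 3021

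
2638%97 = 19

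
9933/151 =65 + 118/151 = 65.78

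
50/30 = 5/3 = 1.67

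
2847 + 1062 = 3909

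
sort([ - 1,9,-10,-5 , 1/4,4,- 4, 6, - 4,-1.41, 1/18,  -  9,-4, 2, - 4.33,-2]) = [ - 10,  -  9,-5, - 4.33 , - 4,-4,  -  4,-2, - 1.41,-1, 1/18,1/4,2, 4,6,9]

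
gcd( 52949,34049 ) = 1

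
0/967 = 0  =  0.00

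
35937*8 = 287496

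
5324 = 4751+573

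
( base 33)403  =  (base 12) 2633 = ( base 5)114414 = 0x1107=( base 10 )4359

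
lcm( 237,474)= 474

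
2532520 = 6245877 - 3713357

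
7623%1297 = 1138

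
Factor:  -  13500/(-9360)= 75/52=2^(-2 ) * 3^1*5^2*13^ ( - 1 )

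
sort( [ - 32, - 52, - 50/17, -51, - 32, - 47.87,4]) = [ - 52 , - 51, - 47.87, - 32, - 32, - 50/17,4]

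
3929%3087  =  842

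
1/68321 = 1/68321 = 0.00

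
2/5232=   1/2616 = 0.00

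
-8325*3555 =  - 29595375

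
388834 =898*433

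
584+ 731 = 1315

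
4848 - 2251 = 2597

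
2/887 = 2/887 = 0.00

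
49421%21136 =7149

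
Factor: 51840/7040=3^4 *11^ ( - 1) = 81/11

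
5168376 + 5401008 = 10569384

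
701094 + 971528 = 1672622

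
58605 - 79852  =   - 21247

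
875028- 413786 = 461242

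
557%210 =137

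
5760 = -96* (  -  60 ) 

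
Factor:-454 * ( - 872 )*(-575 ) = - 227635600= -2^4*5^2 * 23^1*109^1*227^1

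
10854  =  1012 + 9842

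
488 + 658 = 1146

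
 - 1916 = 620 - 2536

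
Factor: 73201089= 3^1*13^1* 1876951^1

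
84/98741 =84/98741 = 0.00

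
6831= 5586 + 1245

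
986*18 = 17748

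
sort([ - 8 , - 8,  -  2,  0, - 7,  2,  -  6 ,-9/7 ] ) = [-8, - 8, - 7 ,-6 , - 2 ,- 9/7,0,  2]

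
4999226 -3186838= 1812388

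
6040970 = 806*7495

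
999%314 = 57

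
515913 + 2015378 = 2531291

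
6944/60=115  +  11/15 = 115.73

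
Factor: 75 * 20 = 1500 = 2^2*3^1*5^3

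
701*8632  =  6051032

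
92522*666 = 61619652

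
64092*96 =6152832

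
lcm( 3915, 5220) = 15660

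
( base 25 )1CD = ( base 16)3aa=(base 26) 1A2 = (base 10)938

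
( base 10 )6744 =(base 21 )f63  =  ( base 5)203434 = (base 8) 15130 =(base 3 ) 100020210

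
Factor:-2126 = -2^1 * 1063^1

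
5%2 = 1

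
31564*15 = 473460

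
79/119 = 79/119=0.66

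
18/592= 9/296  =  0.03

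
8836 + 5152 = 13988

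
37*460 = 17020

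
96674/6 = 48337/3 = 16112.33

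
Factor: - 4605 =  - 3^1*5^1 * 307^1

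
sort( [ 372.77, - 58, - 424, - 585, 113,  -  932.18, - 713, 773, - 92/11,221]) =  [ - 932.18,  -  713,-585, - 424, - 58, - 92/11, 113,  221, 372.77,773] 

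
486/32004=27/1778= 0.02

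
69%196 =69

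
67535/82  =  67535/82= 823.60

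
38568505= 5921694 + 32646811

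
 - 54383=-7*7769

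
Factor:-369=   -  3^2*41^1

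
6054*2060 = 12471240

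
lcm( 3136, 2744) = 21952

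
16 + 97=113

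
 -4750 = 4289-9039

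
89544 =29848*3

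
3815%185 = 115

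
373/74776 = 373/74776 = 0.00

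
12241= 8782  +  3459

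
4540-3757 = 783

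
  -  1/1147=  - 1 + 1146/1147 = - 0.00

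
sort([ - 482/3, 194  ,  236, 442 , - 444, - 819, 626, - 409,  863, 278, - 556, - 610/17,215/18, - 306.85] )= [  -  819 ,  -  556, - 444, - 409, - 306.85, -482/3, - 610/17, 215/18, 194,236,278, 442,626,863]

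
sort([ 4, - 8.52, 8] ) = [ - 8.52,4,8 ] 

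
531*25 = 13275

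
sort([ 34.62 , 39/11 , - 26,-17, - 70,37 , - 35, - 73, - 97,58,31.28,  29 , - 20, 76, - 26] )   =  [ -97, - 73 , - 70, - 35, - 26,-26,-20, - 17 , 39/11, 29,31.28,34.62, 37, 58,76 ]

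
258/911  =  258/911=0.28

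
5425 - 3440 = 1985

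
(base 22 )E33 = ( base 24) BL5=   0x1abd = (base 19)ii5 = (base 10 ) 6845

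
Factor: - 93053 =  - 93053^1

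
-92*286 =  - 26312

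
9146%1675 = 771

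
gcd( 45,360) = 45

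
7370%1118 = 662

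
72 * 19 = 1368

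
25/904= 25/904 =0.03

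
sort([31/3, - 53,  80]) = [  -  53, 31/3, 80]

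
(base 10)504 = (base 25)k4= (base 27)ii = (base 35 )ee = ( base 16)1F8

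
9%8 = 1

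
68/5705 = 68/5705= 0.01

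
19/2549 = 19/2549 = 0.01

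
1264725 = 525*2409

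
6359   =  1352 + 5007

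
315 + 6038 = 6353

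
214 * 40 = 8560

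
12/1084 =3/271 = 0.01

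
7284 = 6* 1214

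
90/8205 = 6/547 = 0.01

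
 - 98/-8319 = 98/8319 = 0.01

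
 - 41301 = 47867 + -89168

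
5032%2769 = 2263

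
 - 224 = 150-374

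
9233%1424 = 689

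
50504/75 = 50504/75 =673.39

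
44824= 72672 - 27848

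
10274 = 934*11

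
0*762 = 0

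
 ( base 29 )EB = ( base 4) 12201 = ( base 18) 153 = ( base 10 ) 417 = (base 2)110100001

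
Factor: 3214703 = 3214703^1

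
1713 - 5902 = -4189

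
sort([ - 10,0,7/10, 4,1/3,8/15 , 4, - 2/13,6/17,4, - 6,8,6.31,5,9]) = [ - 10 , - 6, - 2/13 , 0 , 1/3,6/17,8/15,7/10,4 , 4,4,5,6.31,8,9 ]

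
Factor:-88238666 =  - 2^1*43^1*1026031^1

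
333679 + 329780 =663459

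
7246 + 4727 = 11973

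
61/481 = 61/481 = 0.13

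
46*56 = 2576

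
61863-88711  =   - 26848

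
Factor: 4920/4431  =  2^3*5^1*7^( - 1) * 41^1*211^(  -  1)=1640/1477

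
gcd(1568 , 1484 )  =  28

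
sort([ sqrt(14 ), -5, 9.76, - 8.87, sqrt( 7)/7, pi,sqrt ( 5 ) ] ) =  [  -  8.87,-5, sqrt( 7 ) /7,  sqrt( 5), pi, sqrt( 14),9.76 ]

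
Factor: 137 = 137^1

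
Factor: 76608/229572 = 2^4 * 19^1*911^(- 1) = 304/911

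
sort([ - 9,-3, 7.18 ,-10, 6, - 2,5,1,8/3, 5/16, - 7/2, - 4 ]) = [-10,-9,-4, -7/2, - 3, - 2,5/16, 1,8/3 , 5,6 , 7.18]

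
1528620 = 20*76431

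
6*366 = 2196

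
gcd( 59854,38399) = 1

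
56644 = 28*2023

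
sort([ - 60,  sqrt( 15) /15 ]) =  [ - 60, sqrt ( 15 )/15]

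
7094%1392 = 134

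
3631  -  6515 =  -2884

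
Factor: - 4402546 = -2^1*2201273^1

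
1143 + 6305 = 7448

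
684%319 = 46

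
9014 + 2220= 11234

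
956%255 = 191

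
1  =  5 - 4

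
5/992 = 5/992 =0.01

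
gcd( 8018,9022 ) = 2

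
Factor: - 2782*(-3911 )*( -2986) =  - 2^2 * 13^1 * 107^1*1493^1 * 3911^1=- 32488880372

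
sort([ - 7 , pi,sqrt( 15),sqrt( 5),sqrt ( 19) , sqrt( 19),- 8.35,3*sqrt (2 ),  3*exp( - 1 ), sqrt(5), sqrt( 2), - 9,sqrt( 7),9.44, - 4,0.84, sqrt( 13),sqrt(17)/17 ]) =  [-9, - 8.35,-7, - 4,sqrt ( 17)/17,0.84,3*exp( - 1),sqrt ( 2),sqrt( 5) , sqrt ( 5 ),sqrt(7), pi, sqrt(13 ),  sqrt( 15),  3*sqrt( 2), sqrt(19),sqrt( 19 ),9.44] 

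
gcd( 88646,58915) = 1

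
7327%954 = 649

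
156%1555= 156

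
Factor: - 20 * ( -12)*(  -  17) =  - 2^4*3^1 *5^1* 17^1 = - 4080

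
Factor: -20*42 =-840 = - 2^3*3^1*5^1*7^1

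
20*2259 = 45180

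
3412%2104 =1308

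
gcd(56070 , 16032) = 6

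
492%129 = 105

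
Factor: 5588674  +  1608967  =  7197641 = 11^1*43^1*15217^1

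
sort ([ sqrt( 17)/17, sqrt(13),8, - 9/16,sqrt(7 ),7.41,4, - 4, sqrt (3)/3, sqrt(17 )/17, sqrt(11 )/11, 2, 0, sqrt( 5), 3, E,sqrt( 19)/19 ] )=[ - 4,-9/16, 0 , sqrt(19)/19, sqrt(17) /17,  sqrt(17 ) /17 , sqrt(11)/11,  sqrt ( 3) /3,2, sqrt(5 ),sqrt( 7), E, 3,  sqrt(13), 4,  7.41, 8]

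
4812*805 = 3873660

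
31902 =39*818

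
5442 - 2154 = 3288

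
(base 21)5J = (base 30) 44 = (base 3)11121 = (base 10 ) 124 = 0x7c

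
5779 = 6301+  -  522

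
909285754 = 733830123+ 175455631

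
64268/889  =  64268/889 = 72.29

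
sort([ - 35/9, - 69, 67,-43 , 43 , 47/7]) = [-69,-43 ,-35/9 , 47/7,43, 67 ] 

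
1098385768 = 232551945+865833823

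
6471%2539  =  1393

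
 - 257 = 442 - 699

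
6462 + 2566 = 9028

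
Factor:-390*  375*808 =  - 118170000 = - 2^4*3^2*5^4*13^1 *101^1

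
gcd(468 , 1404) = 468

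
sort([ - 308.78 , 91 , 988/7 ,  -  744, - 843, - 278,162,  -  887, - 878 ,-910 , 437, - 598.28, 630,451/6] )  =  [-910,  -  887, - 878 , - 843, - 744,  -  598.28, - 308.78, - 278,451/6 , 91, 988/7, 162, 437 , 630] 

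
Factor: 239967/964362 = 11427/45922 = 2^(  -  1 ) * 3^1*13^1*293^1*22961^( - 1 )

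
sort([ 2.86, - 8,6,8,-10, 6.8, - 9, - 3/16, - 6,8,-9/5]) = [ - 10, - 9,-8, - 6, - 9/5,-3/16, 2.86, 6  ,  6.8,8, 8 ]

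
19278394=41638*463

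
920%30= 20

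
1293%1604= 1293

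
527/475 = 1 + 52/475 = 1.11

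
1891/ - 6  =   - 316+5/6 =- 315.17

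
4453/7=636 + 1/7=   636.14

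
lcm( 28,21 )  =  84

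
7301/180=40+101/180 = 40.56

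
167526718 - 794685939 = - 627159221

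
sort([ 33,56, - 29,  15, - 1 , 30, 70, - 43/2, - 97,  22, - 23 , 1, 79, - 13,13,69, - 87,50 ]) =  [ -97,-87 , - 29, - 23, - 43/2 , - 13, - 1,1 , 13, 15, 22,30,  33,50,56, 69, 70 , 79] 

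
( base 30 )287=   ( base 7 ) 5653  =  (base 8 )3777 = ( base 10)2047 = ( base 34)1Q7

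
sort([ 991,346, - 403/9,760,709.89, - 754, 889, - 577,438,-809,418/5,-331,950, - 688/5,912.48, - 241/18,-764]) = [ - 809, - 764, - 754, - 577, - 331, - 688/5, - 403/9, - 241/18 , 418/5,346,438,709.89, 760, 889,912.48,950,991]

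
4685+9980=14665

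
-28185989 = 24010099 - 52196088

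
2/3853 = 2/3853 = 0.00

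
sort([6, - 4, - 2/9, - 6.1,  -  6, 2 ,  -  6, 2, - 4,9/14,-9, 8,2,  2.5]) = [ - 9 , - 6.1,-6,-6, - 4 ,  -  4,-2/9, 9/14, 2 , 2, 2, 2.5 , 6,8]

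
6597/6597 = 1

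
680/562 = 1+59/281 = 1.21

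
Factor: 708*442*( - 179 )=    - 2^3 *3^1*13^1*17^1*59^1*179^1 = -56015544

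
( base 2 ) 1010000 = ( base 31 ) 2I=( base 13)62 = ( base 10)80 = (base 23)3b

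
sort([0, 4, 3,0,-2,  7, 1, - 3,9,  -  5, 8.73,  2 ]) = [- 5, -3, - 2, 0,  0,1, 2, 3, 4, 7 , 8.73, 9 ]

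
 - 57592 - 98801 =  - 156393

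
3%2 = 1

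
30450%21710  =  8740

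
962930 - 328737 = 634193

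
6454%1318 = 1182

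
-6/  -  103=6/103= 0.06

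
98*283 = 27734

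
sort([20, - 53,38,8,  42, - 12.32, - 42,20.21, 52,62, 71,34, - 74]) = [-74, - 53,-42,-12.32,8, 20,20.21,34,38,42, 52,62 , 71 ]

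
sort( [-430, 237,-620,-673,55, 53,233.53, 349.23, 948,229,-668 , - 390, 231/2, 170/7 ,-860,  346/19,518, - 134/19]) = [ - 860 , - 673, - 668,- 620,- 430, - 390,-134/19 , 346/19, 170/7, 53 , 55 , 231/2, 229,233.53, 237 , 349.23,518, 948]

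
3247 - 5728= - 2481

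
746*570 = 425220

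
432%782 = 432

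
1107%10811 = 1107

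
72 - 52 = 20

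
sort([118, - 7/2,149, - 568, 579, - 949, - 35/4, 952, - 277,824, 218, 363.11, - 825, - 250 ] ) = [ - 949, - 825, - 568, - 277, - 250, -35/4,-7/2, 118, 149, 218,363.11, 579, 824,952]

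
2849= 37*77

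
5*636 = 3180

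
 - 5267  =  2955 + - 8222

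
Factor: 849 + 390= 1239 = 3^1 * 7^1 * 59^1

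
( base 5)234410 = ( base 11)6617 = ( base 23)GBD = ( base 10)8730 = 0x221A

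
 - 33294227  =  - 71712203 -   -  38417976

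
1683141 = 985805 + 697336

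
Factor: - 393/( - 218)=2^( - 1) * 3^1 * 109^( - 1 ) * 131^1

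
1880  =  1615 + 265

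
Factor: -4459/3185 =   -  5^ ( - 1) * 7^1 = - 7/5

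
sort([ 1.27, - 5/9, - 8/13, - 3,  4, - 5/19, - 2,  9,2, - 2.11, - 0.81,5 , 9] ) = [ - 3, - 2.11, - 2, - 0.81, - 8/13, - 5/9, - 5/19, 1.27, 2,4, 5, 9,9]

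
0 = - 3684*0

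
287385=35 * 8211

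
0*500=0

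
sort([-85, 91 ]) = [ - 85, 91 ] 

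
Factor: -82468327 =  - 82468327^1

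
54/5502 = 9/917 = 0.01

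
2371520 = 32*74110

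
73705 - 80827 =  - 7122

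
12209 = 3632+8577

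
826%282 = 262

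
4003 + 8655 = 12658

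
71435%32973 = 5489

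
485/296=485/296   =  1.64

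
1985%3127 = 1985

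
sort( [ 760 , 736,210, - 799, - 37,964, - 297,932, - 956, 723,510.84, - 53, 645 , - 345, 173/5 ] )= [ - 956, - 799,- 345, - 297, - 53 , - 37  ,  173/5,210,510.84,645, 723,736, 760 , 932,  964 ] 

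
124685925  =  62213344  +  62472581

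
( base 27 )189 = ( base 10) 954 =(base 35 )r9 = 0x3BA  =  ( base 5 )12304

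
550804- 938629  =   - 387825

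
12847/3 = 4282 + 1/3=4282.33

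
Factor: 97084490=2^1*5^1*19^1*523^1*977^1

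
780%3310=780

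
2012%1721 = 291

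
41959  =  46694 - 4735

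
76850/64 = 38425/32 = 1200.78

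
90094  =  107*842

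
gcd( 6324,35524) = 4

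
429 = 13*33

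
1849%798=253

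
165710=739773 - 574063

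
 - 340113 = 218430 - 558543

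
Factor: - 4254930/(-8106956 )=2^(  -  1 )*3^5*5^1*11^ (-1 )*13^(-1)*17^1*103^1*14173^(-1 ) = 2127465/4053478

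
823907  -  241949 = 581958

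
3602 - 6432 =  - 2830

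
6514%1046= 238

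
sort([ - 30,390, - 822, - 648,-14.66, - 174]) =[ - 822, - 648, - 174, - 30,-14.66, 390]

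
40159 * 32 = 1285088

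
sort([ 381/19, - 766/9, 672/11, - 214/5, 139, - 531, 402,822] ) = [ - 531,- 766/9 ,-214/5, 381/19, 672/11, 139, 402 , 822 ] 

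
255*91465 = 23323575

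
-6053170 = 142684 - 6195854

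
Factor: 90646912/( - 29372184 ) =-2^4*3^( - 2)*407947^( - 1)*708179^1 =- 11330864/3671523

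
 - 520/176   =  -3  +  1/22 =- 2.95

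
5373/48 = 1791/16 = 111.94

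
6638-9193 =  - 2555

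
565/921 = 565/921 = 0.61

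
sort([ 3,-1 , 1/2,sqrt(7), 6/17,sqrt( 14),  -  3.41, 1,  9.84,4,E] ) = [-3.41, - 1,6/17, 1/2,1,sqrt( 7),E, 3, sqrt ( 14 ), 4, 9.84 ] 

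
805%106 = 63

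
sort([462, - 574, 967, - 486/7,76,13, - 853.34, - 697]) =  [ - 853.34, - 697, - 574, - 486/7, 13, 76,  462,967]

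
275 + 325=600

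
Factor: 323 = 17^1 * 19^1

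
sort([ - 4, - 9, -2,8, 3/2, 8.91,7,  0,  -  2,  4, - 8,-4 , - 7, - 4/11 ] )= [ - 9, - 8, - 7, - 4, - 4, - 2, - 2,-4/11, 0,3/2,4,7,8, 8.91]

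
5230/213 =5230/213 = 24.55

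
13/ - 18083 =-1 + 1390/1391 = - 0.00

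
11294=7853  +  3441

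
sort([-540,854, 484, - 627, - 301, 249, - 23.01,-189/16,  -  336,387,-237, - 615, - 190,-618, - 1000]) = [ - 1000, - 627,- 618, - 615,-540, - 336,-301 ,-237, - 190, - 23.01,-189/16,  249,  387, 484 , 854]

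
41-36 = 5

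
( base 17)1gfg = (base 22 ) k5i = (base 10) 9808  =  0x2650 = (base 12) 5814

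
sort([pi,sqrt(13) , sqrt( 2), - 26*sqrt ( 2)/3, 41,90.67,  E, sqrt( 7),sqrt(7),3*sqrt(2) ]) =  [ - 26*sqrt( 2 )/3, sqrt(2),sqrt (7 ), sqrt(7 ),E, pi, sqrt(13),3 * sqrt(2),41,  90.67 ]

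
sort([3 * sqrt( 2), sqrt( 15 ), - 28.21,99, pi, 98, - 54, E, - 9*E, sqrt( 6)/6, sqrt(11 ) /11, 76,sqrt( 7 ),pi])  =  [ - 54, - 28.21, - 9*E,sqrt( 11 ) /11,sqrt(6) /6, sqrt(7 ),E,pi,pi,sqrt(15), 3*sqrt( 2 ),76,  98,99 ]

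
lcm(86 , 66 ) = 2838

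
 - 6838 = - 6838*1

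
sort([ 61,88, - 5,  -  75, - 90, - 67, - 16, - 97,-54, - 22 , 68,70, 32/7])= [ - 97,-90, - 75,-67, - 54, - 22, - 16 , - 5, 32/7, 61, 68, 70, 88] 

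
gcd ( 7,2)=1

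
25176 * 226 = 5689776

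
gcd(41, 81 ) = 1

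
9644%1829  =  499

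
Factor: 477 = 3^2*53^1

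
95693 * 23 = 2200939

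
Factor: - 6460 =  -2^2* 5^1*17^1*19^1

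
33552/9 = 3728=3728.00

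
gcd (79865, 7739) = 1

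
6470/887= 6470/887= 7.29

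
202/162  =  1+ 20/81 = 1.25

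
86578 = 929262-842684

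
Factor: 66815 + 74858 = 141673 = 7^1 * 37^1 * 547^1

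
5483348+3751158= 9234506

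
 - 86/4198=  - 43/2099 = - 0.02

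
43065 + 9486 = 52551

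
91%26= 13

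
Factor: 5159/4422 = 2^(  -  1)*3^( - 1 ) * 7^1  =  7/6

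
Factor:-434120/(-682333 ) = 2^3*5^1*10853^1*682333^(  -  1)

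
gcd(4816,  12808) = 8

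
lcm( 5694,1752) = 22776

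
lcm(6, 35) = 210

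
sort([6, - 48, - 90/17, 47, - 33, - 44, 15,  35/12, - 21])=[-48, - 44, - 33,-21, - 90/17, 35/12, 6, 15, 47 ]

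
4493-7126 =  - 2633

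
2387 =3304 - 917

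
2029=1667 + 362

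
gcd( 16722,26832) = 6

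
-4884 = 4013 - 8897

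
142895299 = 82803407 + 60091892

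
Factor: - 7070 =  - 2^1 * 5^1 * 7^1*101^1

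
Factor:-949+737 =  - 212=- 2^2*53^1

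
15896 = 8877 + 7019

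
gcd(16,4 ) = 4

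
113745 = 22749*5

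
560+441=1001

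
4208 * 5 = 21040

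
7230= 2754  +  4476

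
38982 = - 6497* ( - 6) 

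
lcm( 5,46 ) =230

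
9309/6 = 3103/2 = 1551.50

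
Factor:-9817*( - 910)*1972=17616802840 = 2^3*5^1*7^1* 13^1*17^1*29^1 * 9817^1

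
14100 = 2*7050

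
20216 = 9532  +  10684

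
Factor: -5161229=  - 5161229^1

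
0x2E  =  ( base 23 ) 20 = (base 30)1G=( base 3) 1201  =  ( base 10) 46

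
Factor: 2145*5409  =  3^3*5^1*11^1*13^1*601^1= 11602305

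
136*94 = 12784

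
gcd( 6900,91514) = 2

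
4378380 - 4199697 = 178683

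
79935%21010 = 16905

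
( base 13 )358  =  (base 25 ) n5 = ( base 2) 1001000100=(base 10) 580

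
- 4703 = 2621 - 7324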